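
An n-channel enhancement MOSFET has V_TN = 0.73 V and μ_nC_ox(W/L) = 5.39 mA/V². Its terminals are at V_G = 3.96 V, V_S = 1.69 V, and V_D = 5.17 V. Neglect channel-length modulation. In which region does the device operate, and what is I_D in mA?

Saturation; I_D = 6.39 mA

V_GS = V_G − V_S = 3.96 − 1.69 = 2.27 V; V_DS = V_D − V_S = 5.17 − 1.69 = 3.48 V.
V_ov = V_GS − V_TN = 2.27 − 0.73 = 1.54 V.
Since V_DS = 3.48 V ≥ V_ov = 1.54 V, the device is in saturation.
I_D = ½ k_n V_ov² = 0.5 × 5.39 × 1.54² = 6.39 mA.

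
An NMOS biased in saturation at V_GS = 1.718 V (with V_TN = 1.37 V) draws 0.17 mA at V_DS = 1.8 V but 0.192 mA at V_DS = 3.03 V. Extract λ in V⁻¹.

λ = 0.130 V⁻¹

With V_GS fixed, I_D ∝ (1 + λ V_DS) in saturation, so I_D2/I_D1 = (1 + λ V_DS2)/(1 + λ V_DS1).
0.192/0.17 = 1.129 = (1 + 3.03 λ)/(1 + 1.8 λ).
Solving: λ (I_D1 V_DS2 − I_D2 V_DS1) = I_D2 − I_D1, so λ = (0.192 − 0.17) / (0.17 × 3.03 − 0.192 × 1.8) = 0.022 / 0.169 = 0.13 V⁻¹.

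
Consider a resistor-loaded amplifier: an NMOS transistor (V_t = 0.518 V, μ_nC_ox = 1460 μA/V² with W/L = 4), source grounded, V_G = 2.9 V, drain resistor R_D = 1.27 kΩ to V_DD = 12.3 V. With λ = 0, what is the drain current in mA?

V_GS = V_G = 2.9 V, so V_ov = 2.9 − 0.518 = 2.38 V.
k_n = μ_nC_ox · (W/L) = 5.84 mA/V².
Assume saturation: I_D = ½ k_n V_ov² = 0.5 × 5.84 × 2.38² = 16.6 mA, giving V_DS = V_DD − I_D R_D = 12.3 − 16.6 × 1.27 = -8.74 V.
But -8.74 V < V_ov = 2.38 V, so the device is actually in triode.
In triode I_D = k_n[V_ov V_DS − ½ V_DS²] and I_D = (V_DD − V_DS)/R_D. Equating: 3.71 V_DS² − 18.67 V_DS + 12.3 = 0, giving V_DS = 0.78 V (the root below V_ov).
I_D = (12.3 − 0.78) / 1.27 = 9.07 mA.

I_D = 9.07 mA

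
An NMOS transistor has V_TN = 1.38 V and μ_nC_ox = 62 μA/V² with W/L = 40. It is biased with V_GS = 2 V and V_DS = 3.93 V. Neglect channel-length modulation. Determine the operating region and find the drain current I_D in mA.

k_n = μ_nC_ox · (W/L) = 2.48 mA/V².
V_ov = V_GS − V_TN = 2 − 1.38 = 0.62 V.
Since V_DS = 3.93 V ≥ V_ov = 0.62 V, the device is in saturation.
I_D = ½ k_n V_ov² = 0.5 × 2.48 × 0.62² = 0.477 mA.

Saturation; I_D = 0.477 mA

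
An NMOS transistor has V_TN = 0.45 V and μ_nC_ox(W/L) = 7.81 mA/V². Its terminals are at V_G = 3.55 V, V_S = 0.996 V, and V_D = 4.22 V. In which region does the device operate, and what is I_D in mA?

V_GS = V_G − V_S = 3.55 − 0.996 = 2.55 V; V_DS = V_D − V_S = 4.22 − 0.996 = 3.22 V.
V_ov = V_GS − V_TN = 2.55 − 0.45 = 2.1 V.
Since V_DS = 3.22 V ≥ V_ov = 2.1 V, the device is in saturation.
I_D = ½ k_n V_ov² = 0.5 × 7.81 × 2.1² = 17.3 mA.

Saturation; I_D = 17.3 mA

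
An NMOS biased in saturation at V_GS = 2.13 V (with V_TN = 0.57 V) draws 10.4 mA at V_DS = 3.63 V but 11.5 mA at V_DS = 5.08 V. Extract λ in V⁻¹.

With V_GS fixed, I_D ∝ (1 + λ V_DS) in saturation, so I_D2/I_D1 = (1 + λ V_DS2)/(1 + λ V_DS1).
11.5/10.4 = 1.106 = (1 + 5.08 λ)/(1 + 3.63 λ).
Solving: λ (I_D1 V_DS2 − I_D2 V_DS1) = I_D2 − I_D1, so λ = (11.5 − 10.4) / (10.4 × 5.08 − 11.5 × 3.63) = 1.1 / 11.1 = 0.0992 V⁻¹.

λ = 0.0992 V⁻¹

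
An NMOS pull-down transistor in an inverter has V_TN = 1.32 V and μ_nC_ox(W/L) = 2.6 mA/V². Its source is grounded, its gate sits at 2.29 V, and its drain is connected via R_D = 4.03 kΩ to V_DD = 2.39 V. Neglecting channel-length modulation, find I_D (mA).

I_D = 0.533 mA

V_GS = V_G = 2.29 V, so V_ov = 2.29 − 1.32 = 0.97 V.
Assume saturation: I_D = ½ k_n V_ov² = 0.5 × 2.6 × 0.97² = 1.22 mA, giving V_DS = V_DD − I_D R_D = 2.39 − 1.22 × 4.03 = -2.54 V.
But -2.54 V < V_ov = 0.97 V, so the device is actually in triode.
In triode I_D = k_n[V_ov V_DS − ½ V_DS²] and I_D = (V_DD − V_DS)/R_D. Equating: 5.24 V_DS² − 11.16 V_DS + 2.39 = 0, giving V_DS = 0.241 V (the root below V_ov).
I_D = (2.39 − 0.241) / 4.03 = 0.533 mA.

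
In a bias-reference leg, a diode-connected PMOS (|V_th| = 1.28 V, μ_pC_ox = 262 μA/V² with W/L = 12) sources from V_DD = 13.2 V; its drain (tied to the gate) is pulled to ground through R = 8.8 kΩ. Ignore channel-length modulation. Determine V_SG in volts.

With gate tied to drain, V_SG = V_SD ≥ V_SG − |V_th|, so the device is in saturation.
k_p = μ_pC_ox · (W/L) = 3.144 mA/V².
KCL at the drain: ½ k_p (V_SG − |V_th|)² = (V_DD − V_SG)/R.
Let x = V_SG − 1.28. Then 13.8 x² + x − 11.92 = 0, giving x = 0.893 V (positive root), so V_SG = 2.17 V.
I_D = (V_DD − V_SG)/R = (13.2 − 2.17) / 8.8 = 1.25 mA.

V_SG = 2.17 V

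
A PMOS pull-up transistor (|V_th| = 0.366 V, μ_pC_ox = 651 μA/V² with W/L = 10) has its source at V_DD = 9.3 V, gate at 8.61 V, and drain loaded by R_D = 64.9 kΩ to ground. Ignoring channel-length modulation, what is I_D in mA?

I_D = 0.142 mA

V_SG = V_DD − V_G = 9.3 − 8.61 = 0.69 V, so V_ov = 0.69 − 0.366 = 0.324 V.
k_p = μ_pC_ox · (W/L) = 6.51 mA/V².
Assume saturation: I_D = ½ k_p V_ov² = 0.5 × 6.51 × 0.324² = 0.342 mA, giving V_SD = V_DD − I_D R_D = 9.3 − 0.342 × 64.9 = -12.9 V.
But -12.9 V < V_ov = 0.324 V, so the device is actually in triode.
In triode I_D = k_p[V_ov V_SD − ½ V_SD²] and I_D = (V_DD − V_SD)/R_D. Equating: 211 V_SD² − 137.9 V_SD + 9.3 = 0, giving V_SD = 0.0764 V (the root below V_ov).
I_D = (9.3 − 0.0764) / 64.9 = 0.142 mA.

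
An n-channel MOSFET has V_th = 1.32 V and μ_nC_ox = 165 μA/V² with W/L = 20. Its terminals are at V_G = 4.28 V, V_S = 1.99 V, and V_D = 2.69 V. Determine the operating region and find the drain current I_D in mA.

Triode; I_D = 1.43 mA

V_GS = V_G − V_S = 4.28 − 1.99 = 2.29 V; V_DS = V_D − V_S = 2.69 − 1.99 = 0.7 V.
k_n = μ_nC_ox · (W/L) = 3.3 mA/V².
V_ov = V_GS − V_th = 2.29 − 1.32 = 0.97 V.
Since V_DS = 0.7 V < V_ov = 0.97 V, the device is in the triode region.
I_D = k_n [V_ov · V_DS − ½ V_DS²] = 3.3 × [0.97 × 0.7 − 0.5 × 0.7²] = 1.43 mA.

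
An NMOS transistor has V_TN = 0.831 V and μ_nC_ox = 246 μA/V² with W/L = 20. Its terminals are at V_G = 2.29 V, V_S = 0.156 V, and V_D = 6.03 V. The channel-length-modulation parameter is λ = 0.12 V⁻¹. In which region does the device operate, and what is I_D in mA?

V_GS = V_G − V_S = 2.29 − 0.156 = 2.13 V; V_DS = V_D − V_S = 6.03 − 0.156 = 5.87 V.
k_n = μ_nC_ox · (W/L) = 4.92 mA/V².
V_ov = V_GS − V_TN = 2.13 − 0.831 = 1.3 V.
Since V_DS = 5.87 V ≥ V_ov = 1.3 V, the device is in saturation.
I_D = ½ k_n V_ov² (1 + λ V_DS) = 0.5 × 4.92 × 1.3² × (1 + 0.12 × 5.87) = 7.12 mA.

Saturation; I_D = 7.12 mA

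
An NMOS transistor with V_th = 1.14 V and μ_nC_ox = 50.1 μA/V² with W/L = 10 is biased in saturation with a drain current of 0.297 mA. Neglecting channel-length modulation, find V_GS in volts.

k_n = μ_nC_ox · (W/L) = 0.501 mA/V².
In saturation I_D = ½ k_n (V_GS − V_th)², so V_GS − V_th = √(2 I_D / k_n) = √(2 × 0.297 / 0.501) = 1.09 V.
V_GS = 1.14 + 1.09 = 2.23 V.

V_GS = 2.23 V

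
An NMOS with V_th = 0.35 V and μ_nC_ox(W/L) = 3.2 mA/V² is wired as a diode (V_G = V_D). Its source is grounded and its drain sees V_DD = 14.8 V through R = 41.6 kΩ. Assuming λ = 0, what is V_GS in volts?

V_GS = 0.808 V

With gate tied to drain, V_GS = V_DS ≥ V_GS − V_th, so the device is in saturation.
KCL at the drain: ½ k_n (V_GS − V_th)² = (V_DD − V_GS)/R.
Let x = V_GS − 0.35. Then 66.6 x² + x − 14.45 = 0, giving x = 0.458 V (positive root), so V_GS = 0.808 V.
I_D = (V_DD − V_GS)/R = (14.8 − 0.808) / 41.6 = 0.336 mA.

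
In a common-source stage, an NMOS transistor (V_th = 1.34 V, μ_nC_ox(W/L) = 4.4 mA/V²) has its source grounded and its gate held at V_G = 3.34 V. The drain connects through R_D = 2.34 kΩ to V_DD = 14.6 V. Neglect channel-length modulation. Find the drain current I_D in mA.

V_GS = V_G = 3.34 V, so V_ov = 3.34 − 1.34 = 2 V.
Assume saturation: I_D = ½ k_n V_ov² = 0.5 × 4.4 × 2² = 8.8 mA, giving V_DS = V_DD − I_D R_D = 14.6 − 8.8 × 2.34 = -5.99 V.
But -5.99 V < V_ov = 2 V, so the device is actually in triode.
In triode I_D = k_n[V_ov V_DS − ½ V_DS²] and I_D = (V_DD − V_DS)/R_D. Equating: 5.15 V_DS² − 21.59 V_DS + 14.6 = 0, giving V_DS = 0.847 V (the root below V_ov).
I_D = (14.6 − 0.847) / 2.34 = 5.88 mA.

I_D = 5.88 mA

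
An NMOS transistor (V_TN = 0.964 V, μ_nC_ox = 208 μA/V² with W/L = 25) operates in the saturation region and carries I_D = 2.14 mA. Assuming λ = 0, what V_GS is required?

V_GS = 1.87 V

k_n = μ_nC_ox · (W/L) = 5.2 mA/V².
In saturation I_D = ½ k_n (V_GS − V_TN)², so V_GS − V_TN = √(2 I_D / k_n) = √(2 × 2.14 / 5.2) = 0.907 V.
V_GS = 0.964 + 0.907 = 1.87 V.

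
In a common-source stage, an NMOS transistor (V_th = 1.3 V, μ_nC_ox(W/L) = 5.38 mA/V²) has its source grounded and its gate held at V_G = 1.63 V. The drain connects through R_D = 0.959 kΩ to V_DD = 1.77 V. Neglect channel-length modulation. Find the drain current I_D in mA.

I_D = 0.293 mA

V_GS = V_G = 1.63 V, so V_ov = 1.63 − 1.3 = 0.33 V.
Assume saturation: I_D = ½ k_n V_ov² = 0.5 × 5.38 × 0.33² = 0.293 mA, giving V_DS = V_DD − I_D R_D = 1.77 − 0.293 × 0.959 = 1.49 V.
V_DS = 1.49 V ≥ V_ov = 0.33 V, confirming saturation.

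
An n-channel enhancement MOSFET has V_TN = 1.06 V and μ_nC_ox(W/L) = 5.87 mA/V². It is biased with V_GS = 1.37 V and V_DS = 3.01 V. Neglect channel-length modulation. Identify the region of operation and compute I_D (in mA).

Saturation; I_D = 0.282 mA

V_ov = V_GS − V_TN = 1.37 − 1.06 = 0.31 V.
Since V_DS = 3.01 V ≥ V_ov = 0.31 V, the device is in saturation.
I_D = ½ k_n V_ov² = 0.5 × 5.87 × 0.31² = 0.282 mA.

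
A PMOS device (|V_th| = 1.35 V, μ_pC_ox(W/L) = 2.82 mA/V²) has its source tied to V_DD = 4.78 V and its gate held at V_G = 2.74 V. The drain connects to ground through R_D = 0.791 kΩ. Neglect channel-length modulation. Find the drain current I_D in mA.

V_SG = V_DD − V_G = 4.78 − 2.74 = 2.04 V, so V_ov = 2.04 − 1.35 = 0.69 V.
Assume saturation: I_D = ½ k_p V_ov² = 0.5 × 2.82 × 0.69² = 0.671 mA, giving V_SD = V_DD − I_D R_D = 4.78 − 0.671 × 0.791 = 4.25 V.
V_SD = 4.25 V ≥ V_ov = 0.69 V, confirming saturation.

I_D = 0.671 mA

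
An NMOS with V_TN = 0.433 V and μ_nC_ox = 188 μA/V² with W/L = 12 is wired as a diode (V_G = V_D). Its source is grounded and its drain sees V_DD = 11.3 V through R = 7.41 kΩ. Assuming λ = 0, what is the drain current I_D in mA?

I_D = 1.32 mA

With gate tied to drain, V_GS = V_DS ≥ V_GS − V_TN, so the device is in saturation.
k_n = μ_nC_ox · (W/L) = 2.256 mA/V².
KCL at the drain: ½ k_n (V_GS − V_TN)² = (V_DD − V_GS)/R.
Let x = V_GS − 0.433. Then 8.36 x² + x − 10.87 = 0, giving x = 1.08 V (positive root), so V_GS = 1.51 V.
I_D = (V_DD − V_GS)/R = (11.3 − 1.51) / 7.41 = 1.32 mA.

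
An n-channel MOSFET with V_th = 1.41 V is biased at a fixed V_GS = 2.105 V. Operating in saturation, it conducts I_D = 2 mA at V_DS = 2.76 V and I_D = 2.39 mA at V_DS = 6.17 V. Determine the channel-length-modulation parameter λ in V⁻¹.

With V_GS fixed, I_D ∝ (1 + λ V_DS) in saturation, so I_D2/I_D1 = (1 + λ V_DS2)/(1 + λ V_DS1).
2.39/2 = 1.195 = (1 + 6.17 λ)/(1 + 2.76 λ).
Solving: λ (I_D1 V_DS2 − I_D2 V_DS1) = I_D2 − I_D1, so λ = (2.39 − 2) / (2 × 6.17 − 2.39 × 2.76) = 0.39 / 5.74 = 0.0679 V⁻¹.

λ = 0.0679 V⁻¹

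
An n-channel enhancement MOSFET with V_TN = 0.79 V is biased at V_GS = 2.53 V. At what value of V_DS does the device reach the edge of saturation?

V_DS,sat = 1.74 V

The boundary between triode and saturation is V_DS = V_GS − V_TN = V_ov.
V_ov = 2.53 − 0.79 = 1.74 V.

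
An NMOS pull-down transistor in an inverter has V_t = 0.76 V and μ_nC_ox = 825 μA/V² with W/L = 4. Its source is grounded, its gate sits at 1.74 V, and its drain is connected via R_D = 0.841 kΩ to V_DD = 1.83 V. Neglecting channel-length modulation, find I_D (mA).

I_D = 1.40 mA

V_GS = V_G = 1.74 V, so V_ov = 1.74 − 0.76 = 0.98 V.
k_n = μ_nC_ox · (W/L) = 3.3 mA/V².
Assume saturation: I_D = ½ k_n V_ov² = 0.5 × 3.3 × 0.98² = 1.58 mA, giving V_DS = V_DD − I_D R_D = 1.83 − 1.58 × 0.841 = 0.497 V.
But 0.497 V < V_ov = 0.98 V, so the device is actually in triode.
In triode I_D = k_n[V_ov V_DS − ½ V_DS²] and I_D = (V_DD − V_DS)/R_D. Equating: 1.39 V_DS² − 3.72 V_DS + 1.83 = 0, giving V_DS = 0.649 V (the root below V_ov).
I_D = (1.83 − 0.649) / 0.841 = 1.4 mA.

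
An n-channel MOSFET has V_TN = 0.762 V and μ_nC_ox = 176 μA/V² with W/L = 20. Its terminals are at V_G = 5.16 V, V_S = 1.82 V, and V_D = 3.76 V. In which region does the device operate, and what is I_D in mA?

Triode; I_D = 11.0 mA

V_GS = V_G − V_S = 5.16 − 1.82 = 3.34 V; V_DS = V_D − V_S = 3.76 − 1.82 = 1.94 V.
k_n = μ_nC_ox · (W/L) = 3.52 mA/V².
V_ov = V_GS − V_TN = 3.34 − 0.762 = 2.58 V.
Since V_DS = 1.94 V < V_ov = 2.58 V, the device is in the triode region.
I_D = k_n [V_ov · V_DS − ½ V_DS²] = 3.52 × [2.58 × 1.94 − 0.5 × 1.94²] = 11 mA.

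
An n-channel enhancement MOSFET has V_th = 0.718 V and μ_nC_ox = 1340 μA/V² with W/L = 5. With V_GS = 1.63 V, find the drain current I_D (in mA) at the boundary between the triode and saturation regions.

I_D = 2.79 mA

At the boundary V_DS = V_ov = V_GS − V_th = 1.63 − 0.718 = 0.912 V.
k_n = μ_nC_ox · (W/L) = 6.7 mA/V².
I_D = ½ k_n V_ov² = 0.5 × 6.7 × 0.912² = 2.79 mA.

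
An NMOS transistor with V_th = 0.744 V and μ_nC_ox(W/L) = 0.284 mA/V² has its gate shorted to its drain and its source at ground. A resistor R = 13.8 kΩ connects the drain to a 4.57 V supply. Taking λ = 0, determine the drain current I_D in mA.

I_D = 0.193 mA

With gate tied to drain, V_GS = V_DS ≥ V_GS − V_th, so the device is in saturation.
KCL at the drain: ½ k_n (V_GS − V_th)² = (V_DD − V_GS)/R.
Let x = V_GS − 0.744. Then 1.96 x² + x − 3.826 = 0, giving x = 1.17 V (positive root), so V_GS = 1.91 V.
I_D = (V_DD − V_GS)/R = (4.57 − 1.91) / 13.8 = 0.193 mA.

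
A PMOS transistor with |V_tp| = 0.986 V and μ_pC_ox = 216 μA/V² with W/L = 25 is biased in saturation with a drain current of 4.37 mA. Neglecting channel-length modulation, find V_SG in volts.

V_SG = 2.26 V

k_p = μ_pC_ox · (W/L) = 5.4 mA/V².
In saturation I_D = ½ k_p (V_SG − |V_tp|)², so V_SG − |V_tp| = √(2 I_D / k_p) = √(2 × 4.37 / 5.4) = 1.27 V.
V_SG = 0.986 + 1.27 = 2.26 V.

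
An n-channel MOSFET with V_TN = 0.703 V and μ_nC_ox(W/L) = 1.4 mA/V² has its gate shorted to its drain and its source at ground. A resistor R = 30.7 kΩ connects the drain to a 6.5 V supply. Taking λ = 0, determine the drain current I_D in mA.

I_D = 0.173 mA

With gate tied to drain, V_GS = V_DS ≥ V_GS − V_TN, so the device is in saturation.
KCL at the drain: ½ k_n (V_GS − V_TN)² = (V_DD − V_GS)/R.
Let x = V_GS − 0.703. Then 21.5 x² + x − 5.797 = 0, giving x = 0.497 V (positive root), so V_GS = 1.2 V.
I_D = (V_DD − V_GS)/R = (6.5 − 1.2) / 30.7 = 0.173 mA.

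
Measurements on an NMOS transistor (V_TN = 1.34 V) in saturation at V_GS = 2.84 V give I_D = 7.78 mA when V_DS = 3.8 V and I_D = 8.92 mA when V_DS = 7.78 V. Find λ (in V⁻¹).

With V_GS fixed, I_D ∝ (1 + λ V_DS) in saturation, so I_D2/I_D1 = (1 + λ V_DS2)/(1 + λ V_DS1).
8.92/7.78 = 1.147 = (1 + 7.78 λ)/(1 + 3.8 λ).
Solving: λ (I_D1 V_DS2 − I_D2 V_DS1) = I_D2 − I_D1, so λ = (8.92 − 7.78) / (7.78 × 7.78 − 8.92 × 3.8) = 1.14 / 26.6 = 0.0428 V⁻¹.

λ = 0.0428 V⁻¹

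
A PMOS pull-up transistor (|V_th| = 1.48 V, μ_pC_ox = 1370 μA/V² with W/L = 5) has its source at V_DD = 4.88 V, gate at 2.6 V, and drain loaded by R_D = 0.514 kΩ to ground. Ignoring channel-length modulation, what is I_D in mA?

I_D = 2.19 mA

V_SG = V_DD − V_G = 4.88 − 2.6 = 2.28 V, so V_ov = 2.28 − 1.48 = 0.8 V.
k_p = μ_pC_ox · (W/L) = 6.85 mA/V².
Assume saturation: I_D = ½ k_p V_ov² = 0.5 × 6.85 × 0.8² = 2.19 mA, giving V_SD = V_DD − I_D R_D = 4.88 − 2.19 × 0.514 = 3.75 V.
V_SD = 3.75 V ≥ V_ov = 0.8 V, confirming saturation.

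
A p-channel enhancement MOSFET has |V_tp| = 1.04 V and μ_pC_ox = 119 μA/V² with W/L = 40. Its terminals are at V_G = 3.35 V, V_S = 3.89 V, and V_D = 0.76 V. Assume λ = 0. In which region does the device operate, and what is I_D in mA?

V_SG = V_S − V_G = 3.89 − 3.35 = 0.54 V; V_SD = V_S − V_D = 3.89 − 0.76 = 3.13 V.
V_SG = 0.54 V < |V_tp| = 1.04 V, so the transistor is in cutoff.

Cutoff; I_D = 0 mA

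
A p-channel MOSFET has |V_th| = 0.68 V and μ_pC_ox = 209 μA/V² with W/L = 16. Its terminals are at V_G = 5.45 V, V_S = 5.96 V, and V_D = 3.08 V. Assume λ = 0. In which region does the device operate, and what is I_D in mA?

Cutoff; I_D = 0 mA

V_SG = V_S − V_G = 5.96 − 5.45 = 0.51 V; V_SD = V_S − V_D = 5.96 − 3.08 = 2.88 V.
V_SG = 0.51 V < |V_th| = 0.68 V, so the transistor is in cutoff.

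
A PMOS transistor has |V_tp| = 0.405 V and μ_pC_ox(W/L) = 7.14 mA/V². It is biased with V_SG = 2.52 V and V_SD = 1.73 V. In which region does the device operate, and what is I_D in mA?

V_ov = V_SG − |V_tp| = 2.52 − 0.405 = 2.12 V.
Since V_SD = 1.73 V < V_ov = 2.12 V, the device is in the triode region.
I_D = k_p [V_ov · V_SD − ½ V_SD²] = 7.14 × [2.12 × 1.73 − 0.5 × 1.73²] = 15.4 mA.

Triode; I_D = 15.4 mA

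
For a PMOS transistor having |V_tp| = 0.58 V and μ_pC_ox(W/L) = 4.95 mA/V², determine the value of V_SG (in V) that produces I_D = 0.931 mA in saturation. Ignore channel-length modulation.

V_SG = 1.19 V

In saturation I_D = ½ k_p (V_SG − |V_tp|)², so V_SG − |V_tp| = √(2 I_D / k_p) = √(2 × 0.931 / 4.95) = 0.613 V.
V_SG = 0.58 + 0.613 = 1.19 V.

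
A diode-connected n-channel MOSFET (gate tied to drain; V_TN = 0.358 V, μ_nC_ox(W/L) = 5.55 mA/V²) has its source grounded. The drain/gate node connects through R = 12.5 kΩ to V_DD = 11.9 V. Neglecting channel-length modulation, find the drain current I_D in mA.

I_D = 0.878 mA

With gate tied to drain, V_GS = V_DS ≥ V_GS − V_TN, so the device is in saturation.
KCL at the drain: ½ k_n (V_GS − V_TN)² = (V_DD − V_GS)/R.
Let x = V_GS − 0.358. Then 34.7 x² + x − 11.54 = 0, giving x = 0.563 V (positive root), so V_GS = 0.921 V.
I_D = (V_DD − V_GS)/R = (11.9 − 0.921) / 12.5 = 0.878 mA.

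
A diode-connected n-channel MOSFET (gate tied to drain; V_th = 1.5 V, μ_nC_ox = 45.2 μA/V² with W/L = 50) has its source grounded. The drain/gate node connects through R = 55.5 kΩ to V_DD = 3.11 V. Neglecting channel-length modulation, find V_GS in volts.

With gate tied to drain, V_GS = V_DS ≥ V_GS − V_th, so the device is in saturation.
k_n = μ_nC_ox · (W/L) = 2.26 mA/V².
KCL at the drain: ½ k_n (V_GS − V_th)² = (V_DD − V_GS)/R.
Let x = V_GS − 1.5. Then 62.7 x² + x − 1.61 = 0, giving x = 0.152 V (positive root), so V_GS = 1.65 V.
I_D = (V_DD − V_GS)/R = (3.11 − 1.65) / 55.5 = 0.0263 mA.

V_GS = 1.65 V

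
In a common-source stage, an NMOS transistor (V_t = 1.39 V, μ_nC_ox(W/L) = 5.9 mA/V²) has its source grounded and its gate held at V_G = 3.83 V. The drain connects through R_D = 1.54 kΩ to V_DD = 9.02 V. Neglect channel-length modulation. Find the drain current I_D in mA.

I_D = 5.58 mA

V_GS = V_G = 3.83 V, so V_ov = 3.83 − 1.39 = 2.44 V.
Assume saturation: I_D = ½ k_n V_ov² = 0.5 × 5.9 × 2.44² = 17.6 mA, giving V_DS = V_DD − I_D R_D = 9.02 − 17.6 × 1.54 = -18 V.
But -18 V < V_ov = 2.44 V, so the device is actually in triode.
In triode I_D = k_n[V_ov V_DS − ½ V_DS²] and I_D = (V_DD − V_DS)/R_D. Equating: 4.54 V_DS² − 23.17 V_DS + 9.02 = 0, giving V_DS = 0.425 V (the root below V_ov).
I_D = (9.02 − 0.425) / 1.54 = 5.58 mA.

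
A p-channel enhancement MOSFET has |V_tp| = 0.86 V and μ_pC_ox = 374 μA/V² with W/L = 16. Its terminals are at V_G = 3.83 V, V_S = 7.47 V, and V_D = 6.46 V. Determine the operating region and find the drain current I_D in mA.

V_SG = V_S − V_G = 7.47 − 3.83 = 3.64 V; V_SD = V_S − V_D = 7.47 − 6.46 = 1.01 V.
k_p = μ_pC_ox · (W/L) = 5.984 mA/V².
V_ov = V_SG − |V_tp| = 3.64 − 0.86 = 2.78 V.
Since V_SD = 1.01 V < V_ov = 2.78 V, the device is in the triode region.
I_D = k_p [V_ov · V_SD − ½ V_SD²] = 5.984 × [2.78 × 1.01 − 0.5 × 1.01²] = 13.7 mA.

Triode; I_D = 13.7 mA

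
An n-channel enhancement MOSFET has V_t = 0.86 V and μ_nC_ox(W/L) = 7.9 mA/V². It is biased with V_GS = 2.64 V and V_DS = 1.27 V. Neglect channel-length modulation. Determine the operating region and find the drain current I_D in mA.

Triode; I_D = 11.5 mA

V_ov = V_GS − V_t = 2.64 − 0.86 = 1.78 V.
Since V_DS = 1.27 V < V_ov = 1.78 V, the device is in the triode region.
I_D = k_n [V_ov · V_DS − ½ V_DS²] = 7.9 × [1.78 × 1.27 − 0.5 × 1.27²] = 11.5 mA.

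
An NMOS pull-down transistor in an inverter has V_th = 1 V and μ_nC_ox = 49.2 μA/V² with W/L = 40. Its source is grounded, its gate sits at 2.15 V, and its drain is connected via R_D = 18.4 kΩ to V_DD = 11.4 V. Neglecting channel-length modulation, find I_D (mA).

I_D = 0.603 mA

V_GS = V_G = 2.15 V, so V_ov = 2.15 − 1 = 1.15 V.
k_n = μ_nC_ox · (W/L) = 1.968 mA/V².
Assume saturation: I_D = ½ k_n V_ov² = 0.5 × 1.968 × 1.15² = 1.3 mA, giving V_DS = V_DD − I_D R_D = 11.4 − 1.3 × 18.4 = -12.5 V.
But -12.5 V < V_ov = 1.15 V, so the device is actually in triode.
In triode I_D = k_n[V_ov V_DS − ½ V_DS²] and I_D = (V_DD − V_DS)/R_D. Equating: 18.1 V_DS² − 42.64 V_DS + 11.4 = 0, giving V_DS = 0.307 V (the root below V_ov).
I_D = (11.4 − 0.307) / 18.4 = 0.603 mA.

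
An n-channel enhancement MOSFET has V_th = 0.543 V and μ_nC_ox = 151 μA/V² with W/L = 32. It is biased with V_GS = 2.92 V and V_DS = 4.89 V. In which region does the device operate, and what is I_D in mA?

Saturation; I_D = 13.7 mA

k_n = μ_nC_ox · (W/L) = 4.832 mA/V².
V_ov = V_GS − V_th = 2.92 − 0.543 = 2.38 V.
Since V_DS = 4.89 V ≥ V_ov = 2.38 V, the device is in saturation.
I_D = ½ k_n V_ov² = 0.5 × 4.832 × 2.38² = 13.7 mA.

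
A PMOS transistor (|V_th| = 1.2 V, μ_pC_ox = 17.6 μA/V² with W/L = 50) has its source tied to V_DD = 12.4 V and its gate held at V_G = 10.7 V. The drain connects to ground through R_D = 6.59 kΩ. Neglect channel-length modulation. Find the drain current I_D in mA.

V_SG = V_DD − V_G = 12.4 − 10.7 = 1.7 V, so V_ov = 1.7 − 1.2 = 0.5 V.
k_p = μ_pC_ox · (W/L) = 0.88 mA/V².
Assume saturation: I_D = ½ k_p V_ov² = 0.5 × 0.88 × 0.5² = 0.11 mA, giving V_SD = V_DD − I_D R_D = 12.4 − 0.11 × 6.59 = 11.7 V.
V_SD = 11.7 V ≥ V_ov = 0.5 V, confirming saturation.

I_D = 0.110 mA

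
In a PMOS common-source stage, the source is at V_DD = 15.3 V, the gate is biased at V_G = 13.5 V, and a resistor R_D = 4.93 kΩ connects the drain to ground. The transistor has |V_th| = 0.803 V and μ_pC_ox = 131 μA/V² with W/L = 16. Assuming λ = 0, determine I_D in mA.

V_SG = V_DD − V_G = 15.3 − 13.5 = 1.8 V, so V_ov = 1.8 − 0.803 = 0.997 V.
k_p = μ_pC_ox · (W/L) = 2.096 mA/V².
Assume saturation: I_D = ½ k_p V_ov² = 0.5 × 2.096 × 0.997² = 1.04 mA, giving V_SD = V_DD − I_D R_D = 15.3 − 1.04 × 4.93 = 10.2 V.
V_SD = 10.2 V ≥ V_ov = 0.997 V, confirming saturation.

I_D = 1.04 mA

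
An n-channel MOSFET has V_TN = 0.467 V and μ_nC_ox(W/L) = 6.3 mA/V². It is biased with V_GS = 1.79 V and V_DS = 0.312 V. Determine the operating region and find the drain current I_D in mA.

V_ov = V_GS − V_TN = 1.79 − 0.467 = 1.32 V.
Since V_DS = 0.312 V < V_ov = 1.32 V, the device is in the triode region.
I_D = k_n [V_ov · V_DS − ½ V_DS²] = 6.3 × [1.32 × 0.312 − 0.5 × 0.312²] = 2.29 mA.

Triode; I_D = 2.29 mA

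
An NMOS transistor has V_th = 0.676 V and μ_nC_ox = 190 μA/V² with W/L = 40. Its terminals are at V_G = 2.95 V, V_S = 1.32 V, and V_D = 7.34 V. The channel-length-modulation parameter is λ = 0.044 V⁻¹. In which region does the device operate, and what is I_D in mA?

Saturation; I_D = 4.37 mA

V_GS = V_G − V_S = 2.95 − 1.32 = 1.63 V; V_DS = V_D − V_S = 7.34 − 1.32 = 6.02 V.
k_n = μ_nC_ox · (W/L) = 7.6 mA/V².
V_ov = V_GS − V_th = 1.63 − 0.676 = 0.954 V.
Since V_DS = 6.02 V ≥ V_ov = 0.954 V, the device is in saturation.
I_D = ½ k_n V_ov² (1 + λ V_DS) = 0.5 × 7.6 × 0.954² × (1 + 0.044 × 6.02) = 4.37 mA.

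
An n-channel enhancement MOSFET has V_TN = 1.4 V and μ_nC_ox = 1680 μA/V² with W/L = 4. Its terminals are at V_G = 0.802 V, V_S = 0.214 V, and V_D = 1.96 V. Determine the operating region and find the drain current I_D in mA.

V_GS = V_G − V_S = 0.802 − 0.214 = 0.588 V; V_DS = V_D − V_S = 1.96 − 0.214 = 1.75 V.
V_GS = 0.588 V < V_TN = 1.4 V, so the transistor is in cutoff.

Cutoff; I_D = 0 mA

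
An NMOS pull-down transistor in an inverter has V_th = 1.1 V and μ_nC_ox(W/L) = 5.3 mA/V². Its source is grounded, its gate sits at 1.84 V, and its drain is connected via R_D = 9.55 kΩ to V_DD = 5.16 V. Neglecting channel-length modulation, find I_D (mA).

I_D = 0.525 mA

V_GS = V_G = 1.84 V, so V_ov = 1.84 − 1.1 = 0.74 V.
Assume saturation: I_D = ½ k_n V_ov² = 0.5 × 5.3 × 0.74² = 1.45 mA, giving V_DS = V_DD − I_D R_D = 5.16 − 1.45 × 9.55 = -8.7 V.
But -8.7 V < V_ov = 0.74 V, so the device is actually in triode.
In triode I_D = k_n[V_ov V_DS − ½ V_DS²] and I_D = (V_DD − V_DS)/R_D. Equating: 25.3 V_DS² − 38.46 V_DS + 5.16 = 0, giving V_DS = 0.149 V (the root below V_ov).
I_D = (5.16 − 0.149) / 9.55 = 0.525 mA.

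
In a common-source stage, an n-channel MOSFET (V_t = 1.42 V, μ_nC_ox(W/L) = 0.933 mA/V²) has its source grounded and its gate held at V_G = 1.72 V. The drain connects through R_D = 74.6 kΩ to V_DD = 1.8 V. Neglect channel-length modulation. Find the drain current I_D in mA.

I_D = 0.0228 mA

V_GS = V_G = 1.72 V, so V_ov = 1.72 − 1.42 = 0.3 V.
Assume saturation: I_D = ½ k_n V_ov² = 0.5 × 0.933 × 0.3² = 0.042 mA, giving V_DS = V_DD − I_D R_D = 1.8 − 0.042 × 74.6 = -1.33 V.
But -1.33 V < V_ov = 0.3 V, so the device is actually in triode.
In triode I_D = k_n[V_ov V_DS − ½ V_DS²] and I_D = (V_DD − V_DS)/R_D. Equating: 34.8 V_DS² − 21.88 V_DS + 1.8 = 0, giving V_DS = 0.0973 V (the root below V_ov).
I_D = (1.8 − 0.0973) / 74.6 = 0.0228 mA.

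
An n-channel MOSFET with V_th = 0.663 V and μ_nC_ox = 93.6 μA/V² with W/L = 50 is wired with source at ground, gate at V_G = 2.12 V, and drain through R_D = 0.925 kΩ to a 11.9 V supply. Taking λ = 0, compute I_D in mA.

V_GS = V_G = 2.12 V, so V_ov = 2.12 − 0.663 = 1.46 V.
k_n = μ_nC_ox · (W/L) = 4.68 mA/V².
Assume saturation: I_D = ½ k_n V_ov² = 0.5 × 4.68 × 1.46² = 4.97 mA, giving V_DS = V_DD − I_D R_D = 11.9 − 4.97 × 0.925 = 7.31 V.
V_DS = 7.31 V ≥ V_ov = 1.46 V, confirming saturation.

I_D = 4.97 mA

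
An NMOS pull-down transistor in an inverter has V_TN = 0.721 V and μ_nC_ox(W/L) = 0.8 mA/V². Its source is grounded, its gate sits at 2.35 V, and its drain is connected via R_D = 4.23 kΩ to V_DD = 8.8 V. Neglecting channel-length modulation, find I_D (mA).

V_GS = V_G = 2.35 V, so V_ov = 2.35 − 0.721 = 1.63 V.
Assume saturation: I_D = ½ k_n V_ov² = 0.5 × 0.8 × 1.63² = 1.06 mA, giving V_DS = V_DD − I_D R_D = 8.8 − 1.06 × 4.23 = 4.31 V.
V_DS = 4.31 V ≥ V_ov = 1.63 V, confirming saturation.

I_D = 1.06 mA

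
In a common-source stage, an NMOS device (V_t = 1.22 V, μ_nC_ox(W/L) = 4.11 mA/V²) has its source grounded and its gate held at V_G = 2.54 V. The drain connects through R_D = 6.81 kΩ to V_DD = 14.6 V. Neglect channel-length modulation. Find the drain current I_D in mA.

I_D = 2.08 mA

V_GS = V_G = 2.54 V, so V_ov = 2.54 − 1.22 = 1.32 V.
Assume saturation: I_D = ½ k_n V_ov² = 0.5 × 4.11 × 1.32² = 3.58 mA, giving V_DS = V_DD − I_D R_D = 14.6 − 3.58 × 6.81 = -9.78 V.
But -9.78 V < V_ov = 1.32 V, so the device is actually in triode.
In triode I_D = k_n[V_ov V_DS − ½ V_DS²] and I_D = (V_DD − V_DS)/R_D. Equating: 14 V_DS² − 37.95 V_DS + 14.6 = 0, giving V_DS = 0.464 V (the root below V_ov).
I_D = (14.6 − 0.464) / 6.81 = 2.08 mA.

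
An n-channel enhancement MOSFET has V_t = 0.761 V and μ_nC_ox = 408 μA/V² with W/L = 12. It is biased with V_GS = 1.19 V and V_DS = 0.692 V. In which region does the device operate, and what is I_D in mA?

Saturation; I_D = 0.451 mA

k_n = μ_nC_ox · (W/L) = 4.896 mA/V².
V_ov = V_GS − V_t = 1.19 − 0.761 = 0.429 V.
Since V_DS = 0.692 V ≥ V_ov = 0.429 V, the device is in saturation.
I_D = ½ k_n V_ov² = 0.5 × 4.896 × 0.429² = 0.451 mA.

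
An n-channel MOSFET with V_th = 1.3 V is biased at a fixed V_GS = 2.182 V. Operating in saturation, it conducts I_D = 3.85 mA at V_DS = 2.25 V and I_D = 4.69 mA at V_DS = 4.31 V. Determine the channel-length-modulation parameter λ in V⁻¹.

With V_GS fixed, I_D ∝ (1 + λ V_DS) in saturation, so I_D2/I_D1 = (1 + λ V_DS2)/(1 + λ V_DS1).
4.69/3.85 = 1.218 = (1 + 4.31 λ)/(1 + 2.25 λ).
Solving: λ (I_D1 V_DS2 − I_D2 V_DS1) = I_D2 − I_D1, so λ = (4.69 − 3.85) / (3.85 × 4.31 − 4.69 × 2.25) = 0.84 / 6.04 = 0.139 V⁻¹.

λ = 0.139 V⁻¹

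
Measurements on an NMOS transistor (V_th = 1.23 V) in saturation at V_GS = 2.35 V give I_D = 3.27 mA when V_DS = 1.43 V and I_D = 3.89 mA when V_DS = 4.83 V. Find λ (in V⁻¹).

With V_GS fixed, I_D ∝ (1 + λ V_DS) in saturation, so I_D2/I_D1 = (1 + λ V_DS2)/(1 + λ V_DS1).
3.89/3.27 = 1.19 = (1 + 4.83 λ)/(1 + 1.43 λ).
Solving: λ (I_D1 V_DS2 − I_D2 V_DS1) = I_D2 − I_D1, so λ = (3.89 − 3.27) / (3.27 × 4.83 − 3.89 × 1.43) = 0.62 / 10.2 = 0.0606 V⁻¹.

λ = 0.0606 V⁻¹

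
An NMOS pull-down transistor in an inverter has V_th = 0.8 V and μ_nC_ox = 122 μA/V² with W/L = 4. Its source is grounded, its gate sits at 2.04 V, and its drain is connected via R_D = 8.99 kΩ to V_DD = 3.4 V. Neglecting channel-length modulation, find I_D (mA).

I_D = 0.301 mA

V_GS = V_G = 2.04 V, so V_ov = 2.04 − 0.8 = 1.24 V.
k_n = μ_nC_ox · (W/L) = 0.488 mA/V².
Assume saturation: I_D = ½ k_n V_ov² = 0.5 × 0.488 × 1.24² = 0.375 mA, giving V_DS = V_DD − I_D R_D = 3.4 − 0.375 × 8.99 = 0.0272 V.
But 0.0272 V < V_ov = 1.24 V, so the device is actually in triode.
In triode I_D = k_n[V_ov V_DS − ½ V_DS²] and I_D = (V_DD − V_DS)/R_D. Equating: 2.19 V_DS² − 6.44 V_DS + 3.4 = 0, giving V_DS = 0.69 V (the root below V_ov).
I_D = (3.4 − 0.69) / 8.99 = 0.301 mA.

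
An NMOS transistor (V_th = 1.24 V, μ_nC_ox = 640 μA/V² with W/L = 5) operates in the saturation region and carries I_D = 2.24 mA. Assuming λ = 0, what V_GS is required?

k_n = μ_nC_ox · (W/L) = 3.2 mA/V².
In saturation I_D = ½ k_n (V_GS − V_th)², so V_GS − V_th = √(2 I_D / k_n) = √(2 × 2.24 / 3.2) = 1.18 V.
V_GS = 1.24 + 1.18 = 2.42 V.

V_GS = 2.42 V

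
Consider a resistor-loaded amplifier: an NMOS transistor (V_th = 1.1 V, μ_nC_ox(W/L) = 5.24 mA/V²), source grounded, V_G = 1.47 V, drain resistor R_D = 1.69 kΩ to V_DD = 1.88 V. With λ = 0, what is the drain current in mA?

I_D = 0.359 mA

V_GS = V_G = 1.47 V, so V_ov = 1.47 − 1.1 = 0.37 V.
Assume saturation: I_D = ½ k_n V_ov² = 0.5 × 5.24 × 0.37² = 0.359 mA, giving V_DS = V_DD − I_D R_D = 1.88 − 0.359 × 1.69 = 1.27 V.
V_DS = 1.27 V ≥ V_ov = 0.37 V, confirming saturation.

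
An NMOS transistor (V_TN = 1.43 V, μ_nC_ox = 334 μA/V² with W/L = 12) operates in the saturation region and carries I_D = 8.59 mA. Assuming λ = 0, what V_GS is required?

V_GS = 3.50 V

k_n = μ_nC_ox · (W/L) = 4.008 mA/V².
In saturation I_D = ½ k_n (V_GS − V_TN)², so V_GS − V_TN = √(2 I_D / k_n) = √(2 × 8.59 / 4.008) = 2.07 V.
V_GS = 1.43 + 2.07 = 3.5 V.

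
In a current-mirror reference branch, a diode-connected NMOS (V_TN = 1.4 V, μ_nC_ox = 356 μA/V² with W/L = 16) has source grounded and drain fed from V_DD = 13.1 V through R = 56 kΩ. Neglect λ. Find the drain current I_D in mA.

I_D = 0.204 mA

With gate tied to drain, V_GS = V_DS ≥ V_GS − V_TN, so the device is in saturation.
k_n = μ_nC_ox · (W/L) = 5.696 mA/V².
KCL at the drain: ½ k_n (V_GS − V_TN)² = (V_DD − V_GS)/R.
Let x = V_GS − 1.4. Then 159 x² + x − 11.7 = 0, giving x = 0.268 V (positive root), so V_GS = 1.67 V.
I_D = (V_DD − V_GS)/R = (13.1 − 1.67) / 56 = 0.204 mA.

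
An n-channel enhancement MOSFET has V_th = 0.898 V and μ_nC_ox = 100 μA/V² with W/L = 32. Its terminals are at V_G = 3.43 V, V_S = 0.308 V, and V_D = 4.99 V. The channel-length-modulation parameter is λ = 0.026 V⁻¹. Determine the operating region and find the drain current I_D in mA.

V_GS = V_G − V_S = 3.43 − 0.308 = 3.12 V; V_DS = V_D − V_S = 4.99 − 0.308 = 4.68 V.
k_n = μ_nC_ox · (W/L) = 3.2 mA/V².
V_ov = V_GS − V_th = 3.12 − 0.898 = 2.22 V.
Since V_DS = 4.68 V ≥ V_ov = 2.22 V, the device is in saturation.
I_D = ½ k_n V_ov² (1 + λ V_DS) = 0.5 × 3.2 × 2.22² × (1 + 0.026 × 4.68) = 8.88 mA.

Saturation; I_D = 8.88 mA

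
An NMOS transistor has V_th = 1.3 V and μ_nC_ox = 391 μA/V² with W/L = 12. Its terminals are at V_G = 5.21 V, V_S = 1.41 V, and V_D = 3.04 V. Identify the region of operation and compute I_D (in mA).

Triode; I_D = 12.9 mA

V_GS = V_G − V_S = 5.21 − 1.41 = 3.8 V; V_DS = V_D − V_S = 3.04 − 1.41 = 1.63 V.
k_n = μ_nC_ox · (W/L) = 4.692 mA/V².
V_ov = V_GS − V_th = 3.8 − 1.3 = 2.5 V.
Since V_DS = 1.63 V < V_ov = 2.5 V, the device is in the triode region.
I_D = k_n [V_ov · V_DS − ½ V_DS²] = 4.692 × [2.5 × 1.63 − 0.5 × 1.63²] = 12.9 mA.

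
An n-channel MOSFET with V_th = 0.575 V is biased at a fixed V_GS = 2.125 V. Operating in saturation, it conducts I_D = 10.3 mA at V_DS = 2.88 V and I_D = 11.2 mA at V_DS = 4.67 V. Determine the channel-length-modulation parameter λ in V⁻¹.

With V_GS fixed, I_D ∝ (1 + λ V_DS) in saturation, so I_D2/I_D1 = (1 + λ V_DS2)/(1 + λ V_DS1).
11.2/10.3 = 1.087 = (1 + 4.67 λ)/(1 + 2.88 λ).
Solving: λ (I_D1 V_DS2 − I_D2 V_DS1) = I_D2 − I_D1, so λ = (11.2 − 10.3) / (10.3 × 4.67 − 11.2 × 2.88) = 0.9 / 15.8 = 0.0568 V⁻¹.

λ = 0.0568 V⁻¹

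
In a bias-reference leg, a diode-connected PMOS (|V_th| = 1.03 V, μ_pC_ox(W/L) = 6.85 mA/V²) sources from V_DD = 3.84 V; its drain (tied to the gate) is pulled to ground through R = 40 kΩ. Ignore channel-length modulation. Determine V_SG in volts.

With gate tied to drain, V_SG = V_SD ≥ V_SG − |V_th|, so the device is in saturation.
KCL at the drain: ½ k_p (V_SG − |V_th|)² = (V_DD − V_SG)/R.
Let x = V_SG − 1.03. Then 137 x² + x − 2.81 = 0, giving x = 0.14 V (positive root), so V_SG = 1.17 V.
I_D = (V_DD − V_SG)/R = (3.84 − 1.17) / 40 = 0.0668 mA.

V_SG = 1.17 V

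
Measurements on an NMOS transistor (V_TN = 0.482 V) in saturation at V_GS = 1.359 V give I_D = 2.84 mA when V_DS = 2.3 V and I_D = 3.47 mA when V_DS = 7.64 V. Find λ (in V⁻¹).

With V_GS fixed, I_D ∝ (1 + λ V_DS) in saturation, so I_D2/I_D1 = (1 + λ V_DS2)/(1 + λ V_DS1).
3.47/2.84 = 1.222 = (1 + 7.64 λ)/(1 + 2.3 λ).
Solving: λ (I_D1 V_DS2 − I_D2 V_DS1) = I_D2 − I_D1, so λ = (3.47 − 2.84) / (2.84 × 7.64 − 3.47 × 2.3) = 0.63 / 13.7 = 0.0459 V⁻¹.

λ = 0.0459 V⁻¹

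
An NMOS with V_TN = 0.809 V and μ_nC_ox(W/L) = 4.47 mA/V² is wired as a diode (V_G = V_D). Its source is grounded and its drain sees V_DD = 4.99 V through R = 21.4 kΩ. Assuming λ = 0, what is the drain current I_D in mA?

With gate tied to drain, V_GS = V_DS ≥ V_GS − V_TN, so the device is in saturation.
KCL at the drain: ½ k_n (V_GS − V_TN)² = (V_DD − V_GS)/R.
Let x = V_GS − 0.809. Then 47.8 x² + x − 4.181 = 0, giving x = 0.285 V (positive root), so V_GS = 1.09 V.
I_D = (V_DD − V_GS)/R = (4.99 − 1.09) / 21.4 = 0.182 mA.

I_D = 0.182 mA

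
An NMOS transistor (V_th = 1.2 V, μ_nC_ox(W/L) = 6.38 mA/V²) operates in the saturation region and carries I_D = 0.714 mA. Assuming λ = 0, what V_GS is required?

In saturation I_D = ½ k_n (V_GS − V_th)², so V_GS − V_th = √(2 I_D / k_n) = √(2 × 0.714 / 6.38) = 0.473 V.
V_GS = 1.2 + 0.473 = 1.67 V.

V_GS = 1.67 V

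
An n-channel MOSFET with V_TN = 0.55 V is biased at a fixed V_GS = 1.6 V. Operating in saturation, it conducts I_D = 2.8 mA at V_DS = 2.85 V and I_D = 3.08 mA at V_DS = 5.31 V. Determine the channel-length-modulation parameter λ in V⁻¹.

λ = 0.0460 V⁻¹

With V_GS fixed, I_D ∝ (1 + λ V_DS) in saturation, so I_D2/I_D1 = (1 + λ V_DS2)/(1 + λ V_DS1).
3.08/2.8 = 1.1 = (1 + 5.31 λ)/(1 + 2.85 λ).
Solving: λ (I_D1 V_DS2 − I_D2 V_DS1) = I_D2 − I_D1, so λ = (3.08 − 2.8) / (2.8 × 5.31 − 3.08 × 2.85) = 0.28 / 6.09 = 0.046 V⁻¹.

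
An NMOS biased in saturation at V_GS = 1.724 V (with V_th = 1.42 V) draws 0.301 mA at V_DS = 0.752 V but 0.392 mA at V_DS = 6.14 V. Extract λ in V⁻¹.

λ = 0.0586 V⁻¹

With V_GS fixed, I_D ∝ (1 + λ V_DS) in saturation, so I_D2/I_D1 = (1 + λ V_DS2)/(1 + λ V_DS1).
0.392/0.301 = 1.302 = (1 + 6.14 λ)/(1 + 0.752 λ).
Solving: λ (I_D1 V_DS2 − I_D2 V_DS1) = I_D2 − I_D1, so λ = (0.392 − 0.301) / (0.301 × 6.14 − 0.392 × 0.752) = 0.091 / 1.55 = 0.0586 V⁻¹.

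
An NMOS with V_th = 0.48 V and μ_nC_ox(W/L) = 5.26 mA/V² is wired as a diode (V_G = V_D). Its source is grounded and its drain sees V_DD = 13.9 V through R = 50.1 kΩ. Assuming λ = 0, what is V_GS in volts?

V_GS = 0.795 V

With gate tied to drain, V_GS = V_DS ≥ V_GS − V_th, so the device is in saturation.
KCL at the drain: ½ k_n (V_GS − V_th)² = (V_DD − V_GS)/R.
Let x = V_GS − 0.48. Then 132 x² + x − 13.42 = 0, giving x = 0.315 V (positive root), so V_GS = 0.795 V.
I_D = (V_DD − V_GS)/R = (13.9 − 0.795) / 50.1 = 0.262 mA.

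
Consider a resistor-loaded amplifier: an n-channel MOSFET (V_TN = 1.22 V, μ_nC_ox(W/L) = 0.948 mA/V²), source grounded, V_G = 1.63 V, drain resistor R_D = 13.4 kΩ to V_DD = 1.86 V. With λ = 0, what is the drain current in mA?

V_GS = V_G = 1.63 V, so V_ov = 1.63 − 1.22 = 0.41 V.
Assume saturation: I_D = ½ k_n V_ov² = 0.5 × 0.948 × 0.41² = 0.0797 mA, giving V_DS = V_DD − I_D R_D = 1.86 − 0.0797 × 13.4 = 0.792 V.
V_DS = 0.792 V ≥ V_ov = 0.41 V, confirming saturation.

I_D = 0.0797 mA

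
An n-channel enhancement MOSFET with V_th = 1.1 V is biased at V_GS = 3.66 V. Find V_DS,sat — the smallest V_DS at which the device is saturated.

The boundary between triode and saturation is V_DS = V_GS − V_th = V_ov.
V_ov = 3.66 − 1.1 = 2.56 V.

V_DS,sat = 2.56 V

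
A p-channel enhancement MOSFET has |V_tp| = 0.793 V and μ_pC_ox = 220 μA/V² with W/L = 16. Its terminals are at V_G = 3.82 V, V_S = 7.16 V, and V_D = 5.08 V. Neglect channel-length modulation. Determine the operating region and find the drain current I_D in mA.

Triode; I_D = 11.0 mA

V_SG = V_S − V_G = 7.16 − 3.82 = 3.34 V; V_SD = V_S − V_D = 7.16 − 5.08 = 2.08 V.
k_p = μ_pC_ox · (W/L) = 3.52 mA/V².
V_ov = V_SG − |V_tp| = 3.34 − 0.793 = 2.55 V.
Since V_SD = 2.08 V < V_ov = 2.55 V, the device is in the triode region.
I_D = k_p [V_ov · V_SD − ½ V_SD²] = 3.52 × [2.55 × 2.08 − 0.5 × 2.08²] = 11 mA.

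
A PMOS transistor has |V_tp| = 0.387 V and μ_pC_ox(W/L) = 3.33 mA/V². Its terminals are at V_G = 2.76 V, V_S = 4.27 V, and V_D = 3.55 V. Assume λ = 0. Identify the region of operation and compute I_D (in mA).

V_SG = V_S − V_G = 4.27 − 2.76 = 1.51 V; V_SD = V_S − V_D = 4.27 − 3.55 = 0.72 V.
V_ov = V_SG − |V_tp| = 1.51 − 0.387 = 1.12 V.
Since V_SD = 0.72 V < V_ov = 1.12 V, the device is in the triode region.
I_D = k_p [V_ov · V_SD − ½ V_SD²] = 3.33 × [1.12 × 0.72 − 0.5 × 0.72²] = 1.83 mA.

Triode; I_D = 1.83 mA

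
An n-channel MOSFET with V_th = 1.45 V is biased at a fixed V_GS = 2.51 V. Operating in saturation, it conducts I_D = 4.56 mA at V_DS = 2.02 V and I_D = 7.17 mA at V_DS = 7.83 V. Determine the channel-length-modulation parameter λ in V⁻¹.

With V_GS fixed, I_D ∝ (1 + λ V_DS) in saturation, so I_D2/I_D1 = (1 + λ V_DS2)/(1 + λ V_DS1).
7.17/4.56 = 1.572 = (1 + 7.83 λ)/(1 + 2.02 λ).
Solving: λ (I_D1 V_DS2 − I_D2 V_DS1) = I_D2 − I_D1, so λ = (7.17 − 4.56) / (4.56 × 7.83 − 7.17 × 2.02) = 2.61 / 21.2 = 0.123 V⁻¹.

λ = 0.123 V⁻¹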